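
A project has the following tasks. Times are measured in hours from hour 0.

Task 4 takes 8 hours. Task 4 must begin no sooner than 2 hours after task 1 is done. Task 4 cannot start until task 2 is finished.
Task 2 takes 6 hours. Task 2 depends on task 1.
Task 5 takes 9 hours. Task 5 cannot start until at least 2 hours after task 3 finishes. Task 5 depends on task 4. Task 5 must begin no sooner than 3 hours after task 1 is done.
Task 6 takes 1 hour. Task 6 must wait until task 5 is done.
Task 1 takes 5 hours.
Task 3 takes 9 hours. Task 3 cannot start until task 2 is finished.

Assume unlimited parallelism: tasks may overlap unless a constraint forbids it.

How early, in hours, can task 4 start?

Nothing blocks task 1, so it runs from hour 0 to hour 5.
After task 1 (finishes hour 5), task 2 can start at hour 5 and finishes at hour 11.
Task 4 waits on task 1 (finishes hour 5, plus 2-hour gap → hour 7); task 2 (finishes hour 11). The latest of these is hour 11, which is the earliest task 4 can start.

11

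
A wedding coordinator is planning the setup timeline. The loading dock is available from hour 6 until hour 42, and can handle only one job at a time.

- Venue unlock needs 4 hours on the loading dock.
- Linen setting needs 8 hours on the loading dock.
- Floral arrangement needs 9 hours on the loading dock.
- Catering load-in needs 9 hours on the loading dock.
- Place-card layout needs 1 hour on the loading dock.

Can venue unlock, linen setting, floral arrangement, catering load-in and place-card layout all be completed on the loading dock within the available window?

The loading dock window is 42 − 6 = 36 hours.
Running back to back, the jobs need 4 + 8 + 9 + 9 + 1 = 31 hours on the loading dock.
Since 31 ≤ 36, they fit within the window.

Yes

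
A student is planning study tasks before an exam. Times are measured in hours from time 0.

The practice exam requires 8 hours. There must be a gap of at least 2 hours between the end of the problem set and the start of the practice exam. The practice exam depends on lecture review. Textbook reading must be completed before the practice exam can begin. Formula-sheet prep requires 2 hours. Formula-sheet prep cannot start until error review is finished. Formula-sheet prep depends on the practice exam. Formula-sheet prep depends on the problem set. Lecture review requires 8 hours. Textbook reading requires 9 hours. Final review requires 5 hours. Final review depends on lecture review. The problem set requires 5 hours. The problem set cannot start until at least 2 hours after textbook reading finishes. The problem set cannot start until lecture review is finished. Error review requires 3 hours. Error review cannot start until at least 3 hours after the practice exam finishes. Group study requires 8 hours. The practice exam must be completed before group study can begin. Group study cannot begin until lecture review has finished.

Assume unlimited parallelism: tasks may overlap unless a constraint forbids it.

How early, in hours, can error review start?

29

Nothing blocks lecture review, so it runs from hour 0 to hour 8.
Nothing blocks textbook reading, so it runs from hour 0 to hour 9.
The problem set has to wait for textbook reading (finishes hour 9, plus 2-hour gap → hour 11); lecture review (finishes hour 8). The latest of these is hour 11, so the problem set runs hour 11 to 11 + 5 = hour 16.
The practice exam needs all of the problem set (finishes hour 16, plus 2-hour gap → hour 18); lecture review (finishes hour 8); textbook reading (finishes hour 9). That puts its earliest start at hour 18; it finishes at 18 + 8 = hour 26.
Error review waits on the practice exam (finishes hour 26, plus 3-hour gap → hour 29), so the earliest it can start is hour 29.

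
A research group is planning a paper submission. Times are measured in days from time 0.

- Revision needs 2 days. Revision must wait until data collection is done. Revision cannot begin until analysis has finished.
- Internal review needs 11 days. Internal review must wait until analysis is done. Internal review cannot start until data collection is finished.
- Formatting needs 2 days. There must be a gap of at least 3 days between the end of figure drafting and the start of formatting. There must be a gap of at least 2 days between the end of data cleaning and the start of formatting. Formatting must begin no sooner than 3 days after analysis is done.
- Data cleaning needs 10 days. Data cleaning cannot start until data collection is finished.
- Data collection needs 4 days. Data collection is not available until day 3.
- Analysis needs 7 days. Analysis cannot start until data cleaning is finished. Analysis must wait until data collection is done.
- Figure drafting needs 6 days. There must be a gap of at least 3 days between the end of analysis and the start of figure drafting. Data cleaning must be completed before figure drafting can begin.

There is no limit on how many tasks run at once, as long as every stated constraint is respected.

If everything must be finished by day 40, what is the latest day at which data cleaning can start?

To finish by day 40, formatting (duration 2) must start no later than day 38.
Figure drafting must finish before formatting (must start by day 38, minus 3-day gap → day 35). With a 6-day duration, figure drafting must start by 35 − 6 = day 29.
Nothing follows internal review; the deadline of day 40 is its only limit. It must start by 40 − 11 = day 29.
To finish by day 40, revision (duration 2) must start no later than day 38.
Analysis must finish in time for figure drafting (must start by day 29, minus 3-day gap → day 26); internal review (must start by day 29); revision (must start by day 38); formatting (must start by day 38, minus 3-day gap → day 35). The tightest is day 26, so analysis must start by 26 − 7 = day 19.
For data cleaning: analysis (must start by day 19); figure drafting (must start by day 29); formatting (must start by day 38, minus 2-day gap → day 36). The most restrictive is day 19; with a 10-day duration, data cleaning must start by day 9.

9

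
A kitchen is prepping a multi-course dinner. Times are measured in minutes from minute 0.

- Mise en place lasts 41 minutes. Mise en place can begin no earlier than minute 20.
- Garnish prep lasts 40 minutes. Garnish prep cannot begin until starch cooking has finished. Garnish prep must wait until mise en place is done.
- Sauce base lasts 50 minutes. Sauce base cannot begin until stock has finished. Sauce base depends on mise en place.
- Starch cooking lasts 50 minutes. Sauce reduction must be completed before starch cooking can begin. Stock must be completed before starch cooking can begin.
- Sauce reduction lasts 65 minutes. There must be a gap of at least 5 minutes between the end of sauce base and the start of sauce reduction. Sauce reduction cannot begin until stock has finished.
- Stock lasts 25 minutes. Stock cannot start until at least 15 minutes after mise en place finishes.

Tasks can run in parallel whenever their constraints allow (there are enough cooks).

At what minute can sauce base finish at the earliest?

After its own release at minute 20, mise en place can start at minute 20 and finishes at minute 61.
After mise en place (finishes minute 61, plus 15-minute gap → minute 76), stock can start at minute 76 and finishes at minute 101.
Sauce base has to wait for stock (finishes minute 101); mise en place (finishes minute 61). The latest of these is minute 101, so sauce base runs minute 101 to 101 + 50 = minute 151.

151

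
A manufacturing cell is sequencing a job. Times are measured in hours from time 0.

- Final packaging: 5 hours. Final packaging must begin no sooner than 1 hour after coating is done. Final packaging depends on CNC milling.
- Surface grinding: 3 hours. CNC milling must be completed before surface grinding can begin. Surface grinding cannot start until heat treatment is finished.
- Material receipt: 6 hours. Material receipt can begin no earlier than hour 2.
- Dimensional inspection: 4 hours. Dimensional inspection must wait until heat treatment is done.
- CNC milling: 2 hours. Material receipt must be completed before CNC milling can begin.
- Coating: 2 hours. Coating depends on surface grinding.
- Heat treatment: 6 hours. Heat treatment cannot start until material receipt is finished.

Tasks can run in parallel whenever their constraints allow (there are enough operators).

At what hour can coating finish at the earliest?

19

Material receipt waits on its own release at hour 2, so it starts at hour 2 and finishes at 2 + 6 = hour 8.
Heat treatment waits on material receipt (finishes hour 8), so it starts at hour 8 and finishes at 8 + 6 = hour 14.
After material receipt (finishes hour 8), CNC milling can start at hour 8 and finishes at hour 10.
Surface grinding cannot start until CNC milling (finishes hour 10); heat treatment (finishes hour 14). The controlling bound is hour 14, so surface grinding finishes at 14 + 3 = hour 17.
Coating cannot begin until surface grinding (finishes hour 17). It runs from hour 17 to 17 + 2 = hour 19.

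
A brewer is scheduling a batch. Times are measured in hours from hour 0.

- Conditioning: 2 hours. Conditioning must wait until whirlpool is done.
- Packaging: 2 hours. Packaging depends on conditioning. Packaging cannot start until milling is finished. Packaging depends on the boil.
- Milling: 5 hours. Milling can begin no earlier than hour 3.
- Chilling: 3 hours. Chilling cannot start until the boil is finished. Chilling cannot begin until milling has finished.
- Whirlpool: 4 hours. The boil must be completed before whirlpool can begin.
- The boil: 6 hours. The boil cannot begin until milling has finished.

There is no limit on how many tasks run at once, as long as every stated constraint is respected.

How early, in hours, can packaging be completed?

22

After its own release at hour 3, milling can start at hour 3 and finishes at hour 8.
The boil cannot begin until milling (finishes hour 8). It runs from hour 8 to 8 + 6 = hour 14.
Whirlpool cannot begin until the boil (finishes hour 14). It runs from hour 14 to 14 + 4 = hour 18.
Conditioning cannot begin until whirlpool (finishes hour 18). It runs from hour 18 to 18 + 2 = hour 20.
Packaging has to wait for conditioning (finishes hour 20); milling (finishes hour 8); the boil (finishes hour 14). The latest of these is hour 20, so packaging runs hour 20 to 20 + 2 = hour 22.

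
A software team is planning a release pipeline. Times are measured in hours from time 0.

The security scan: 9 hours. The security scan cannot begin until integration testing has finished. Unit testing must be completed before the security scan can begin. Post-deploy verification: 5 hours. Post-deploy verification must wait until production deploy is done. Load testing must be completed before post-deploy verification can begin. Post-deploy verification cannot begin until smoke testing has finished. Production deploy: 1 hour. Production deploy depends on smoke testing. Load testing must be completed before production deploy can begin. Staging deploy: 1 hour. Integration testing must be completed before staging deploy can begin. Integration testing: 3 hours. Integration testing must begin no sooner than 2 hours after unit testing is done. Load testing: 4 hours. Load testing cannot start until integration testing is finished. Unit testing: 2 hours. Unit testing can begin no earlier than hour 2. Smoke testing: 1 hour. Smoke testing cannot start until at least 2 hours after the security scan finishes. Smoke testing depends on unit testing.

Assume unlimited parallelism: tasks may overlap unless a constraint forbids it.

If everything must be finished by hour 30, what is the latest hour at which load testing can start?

20

To finish by hour 30, post-deploy verification (duration 5) must start no later than hour 25.
Production deploy feeds into post-deploy verification (must start by hour 25); so production deploy must finish by hour 25 and therefore start by hour 24.
For load testing: production deploy (must start by hour 24); post-deploy verification (must start by hour 25). The most restrictive is hour 24; with a 4-hour duration, load testing must start by hour 20.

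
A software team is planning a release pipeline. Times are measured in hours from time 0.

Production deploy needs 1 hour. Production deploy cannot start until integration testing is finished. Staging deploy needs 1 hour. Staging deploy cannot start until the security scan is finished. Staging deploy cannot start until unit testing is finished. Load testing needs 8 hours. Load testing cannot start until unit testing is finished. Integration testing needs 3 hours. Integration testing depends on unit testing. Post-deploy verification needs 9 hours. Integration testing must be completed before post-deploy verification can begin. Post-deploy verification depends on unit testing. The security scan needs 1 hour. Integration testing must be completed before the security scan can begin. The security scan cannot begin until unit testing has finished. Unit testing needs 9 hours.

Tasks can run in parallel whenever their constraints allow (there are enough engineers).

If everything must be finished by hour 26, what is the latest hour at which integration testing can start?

To finish by hour 26, staging deploy (duration 1) must start no later than hour 25.
The security scan must finish before staging deploy (must start by hour 25). With a 1-hour duration, the security scan must start by 25 − 1 = hour 24.
To finish by hour 26, production deploy (duration 1) must start no later than hour 25.
Post-deploy verification has no dependents, so it just needs to finish by hour 26. Starting by 26 − 9 = hour 17 achieves that.
Integration testing must finish in time for the security scan (must start by hour 24); production deploy (must start by hour 25); post-deploy verification (must start by hour 17). The tightest is hour 17, so integration testing must start by 17 − 3 = hour 14.

14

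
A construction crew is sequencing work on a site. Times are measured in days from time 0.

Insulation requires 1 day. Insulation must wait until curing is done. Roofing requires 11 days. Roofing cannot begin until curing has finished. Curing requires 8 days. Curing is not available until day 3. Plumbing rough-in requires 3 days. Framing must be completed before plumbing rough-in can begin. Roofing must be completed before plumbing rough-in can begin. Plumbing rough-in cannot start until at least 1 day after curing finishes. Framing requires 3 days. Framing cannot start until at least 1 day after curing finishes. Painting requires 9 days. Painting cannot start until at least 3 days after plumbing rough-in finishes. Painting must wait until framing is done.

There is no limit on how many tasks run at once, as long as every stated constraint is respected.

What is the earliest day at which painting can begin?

28

Curing waits on its own release at day 3, so it starts at day 3 and finishes at 3 + 8 = day 11.
After curing (finishes day 11), roofing can start at day 11 and finishes at day 22.
Framing waits on curing (finishes day 11, plus 1-day gap → day 12), so it starts at day 12 and finishes at 12 + 3 = day 15.
Plumbing rough-in cannot start until framing (finishes day 15); roofing (finishes day 22); curing (finishes day 11, plus 1-day gap → day 12). The controlling bound is day 22, so plumbing rough-in finishes at 22 + 3 = day 25.
Painting waits on plumbing rough-in (finishes day 25, plus 3-day gap → day 28); framing (finishes day 15). The latest of these is day 28, which is the earliest painting can start.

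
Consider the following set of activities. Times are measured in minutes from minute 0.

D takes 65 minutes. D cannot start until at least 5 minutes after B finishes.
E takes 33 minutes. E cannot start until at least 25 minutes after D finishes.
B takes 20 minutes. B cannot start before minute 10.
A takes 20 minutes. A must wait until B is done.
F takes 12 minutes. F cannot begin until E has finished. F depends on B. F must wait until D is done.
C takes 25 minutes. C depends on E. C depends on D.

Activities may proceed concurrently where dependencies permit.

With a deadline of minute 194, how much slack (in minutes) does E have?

B waits on its own release at minute 10, so it starts at minute 10 and finishes at 10 + 20 = minute 30.
D cannot begin until B (finishes minute 30, plus 5-minute gap → minute 35). It runs from minute 35 to 35 + 65 = minute 100.
After D (finishes minute 100, plus 25-minute gap → minute 125), E can start at minute 125 and finishes at minute 158.

Working backward from the deadline:
C must finish by minute 194; it takes 25 minutes, so it must start by 194 − 25 = minute 169.
To finish by minute 194, F (duration 12) must start no later than minute 182.
For E: C (must start by minute 169); F (must start by minute 182). The most restrictive is minute 169; with a 33-minute duration, E must start by minute 136.
So E can start as early as minute 125 and as late as minute 136, giving 136 − 125 = 11 minutes of slack.

11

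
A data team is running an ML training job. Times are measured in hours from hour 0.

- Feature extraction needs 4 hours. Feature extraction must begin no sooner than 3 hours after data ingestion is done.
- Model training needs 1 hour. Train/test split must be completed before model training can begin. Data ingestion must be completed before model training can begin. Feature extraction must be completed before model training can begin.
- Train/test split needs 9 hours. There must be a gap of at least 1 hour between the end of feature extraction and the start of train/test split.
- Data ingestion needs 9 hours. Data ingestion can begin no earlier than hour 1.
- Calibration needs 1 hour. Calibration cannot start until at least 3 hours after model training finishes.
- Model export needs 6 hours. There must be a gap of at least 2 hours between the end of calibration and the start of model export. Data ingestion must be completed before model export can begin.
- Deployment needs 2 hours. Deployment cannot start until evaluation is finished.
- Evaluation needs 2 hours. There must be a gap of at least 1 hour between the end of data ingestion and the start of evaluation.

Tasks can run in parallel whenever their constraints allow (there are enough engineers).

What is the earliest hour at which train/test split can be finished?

27

After its own release at hour 1, data ingestion can start at hour 1 and finishes at hour 10.
Feature extraction waits on data ingestion (finishes hour 10, plus 3-hour gap → hour 13), so it starts at hour 13 and finishes at 13 + 4 = hour 17.
Train/test split cannot begin until feature extraction (finishes hour 17, plus 1-hour gap → hour 18). It runs from hour 18 to 18 + 9 = hour 27.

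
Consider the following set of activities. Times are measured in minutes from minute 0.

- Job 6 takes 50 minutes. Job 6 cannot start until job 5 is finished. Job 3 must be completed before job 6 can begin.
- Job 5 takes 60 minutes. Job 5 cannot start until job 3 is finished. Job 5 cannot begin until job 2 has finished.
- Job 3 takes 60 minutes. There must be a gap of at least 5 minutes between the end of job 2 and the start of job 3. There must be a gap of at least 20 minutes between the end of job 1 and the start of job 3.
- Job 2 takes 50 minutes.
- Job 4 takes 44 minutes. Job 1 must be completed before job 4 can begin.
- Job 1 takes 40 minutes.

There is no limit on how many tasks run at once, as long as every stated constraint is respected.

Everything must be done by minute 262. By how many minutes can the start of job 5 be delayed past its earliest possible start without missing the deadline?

Nothing blocks job 2, so it runs from minute 0 to minute 50.
Nothing blocks job 1, so it runs from minute 0 to minute 40.
Job 3 needs all of job 2 (finishes minute 50, plus 5-minute gap → minute 55); job 1 (finishes minute 40, plus 20-minute gap → minute 60). That puts its earliest start at minute 60; it finishes at 60 + 60 = minute 120.
Job 5 cannot start until job 3 (finishes minute 120); job 2 (finishes minute 50). The controlling bound is minute 120, so job 5 finishes at 120 + 60 = minute 180.

Working backward from the deadline:
Nothing follows job 6; the deadline of minute 262 is its only limit. It must start by 262 − 50 = minute 212.
Job 5 has to be done before job 6 (must start by minute 212). That means finishing by minute 212, i.e. starting by 212 − 60 = minute 152.
So job 5 can start as early as minute 120 and as late as minute 152, giving 152 − 120 = 32 minutes of slack.

32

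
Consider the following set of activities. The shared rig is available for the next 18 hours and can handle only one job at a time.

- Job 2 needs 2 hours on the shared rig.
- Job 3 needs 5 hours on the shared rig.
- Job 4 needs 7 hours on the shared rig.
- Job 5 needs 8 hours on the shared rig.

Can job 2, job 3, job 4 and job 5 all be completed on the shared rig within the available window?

Running back to back, the jobs need 2 + 5 + 7 + 8 = 22 hours on the shared rig.
Since 22 > 18, they cannot all fit.

No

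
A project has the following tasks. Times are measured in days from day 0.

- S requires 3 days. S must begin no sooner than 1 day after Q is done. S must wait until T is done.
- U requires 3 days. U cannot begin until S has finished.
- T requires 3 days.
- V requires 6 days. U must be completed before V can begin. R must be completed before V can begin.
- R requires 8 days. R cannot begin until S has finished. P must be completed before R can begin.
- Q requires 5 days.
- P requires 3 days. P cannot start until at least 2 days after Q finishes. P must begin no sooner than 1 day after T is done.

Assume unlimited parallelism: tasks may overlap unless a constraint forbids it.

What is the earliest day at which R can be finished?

T can start immediately at day 0; it finishes at day 3.
Nothing blocks Q, so it runs from day 0 to day 5.
S has to wait for Q (finishes day 5, plus 1-day gap → day 6); T (finishes day 3). The latest of these is day 6, so S runs day 6 to 6 + 3 = day 9.
P needs all of Q (finishes day 5, plus 2-day gap → day 7); T (finishes day 3, plus 1-day gap → day 4). That puts its earliest start at day 7; it finishes at 7 + 3 = day 10.
R needs all of S (finishes day 9); P (finishes day 10). That puts its earliest start at day 10; it finishes at 10 + 8 = day 18.

18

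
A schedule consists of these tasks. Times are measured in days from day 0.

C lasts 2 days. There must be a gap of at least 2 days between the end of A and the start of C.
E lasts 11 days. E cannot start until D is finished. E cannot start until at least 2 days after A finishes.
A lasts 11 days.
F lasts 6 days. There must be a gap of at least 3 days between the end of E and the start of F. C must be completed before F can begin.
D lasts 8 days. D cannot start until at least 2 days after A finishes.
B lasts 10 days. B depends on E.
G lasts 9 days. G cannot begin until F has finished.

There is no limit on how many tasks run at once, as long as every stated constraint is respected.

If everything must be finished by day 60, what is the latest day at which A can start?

10

To finish by day 60, G (duration 9) must start no later than day 51.
F has to be done before G (must start by day 51). That means finishing by day 51, i.e. starting by 51 − 6 = day 45.
Since F (must start by day 45) depends on it, C must finish by day 45. Backing off its 2-day duration gives a latest start of day 43.
Nothing follows B; the deadline of day 60 is its only limit. It must start by 60 − 10 = day 50.
E must finish in time for B (must start by day 50); F (must start by day 45, minus 3-day gap → day 42). The tightest is day 42, so E must start by 42 − 11 = day 31.
Since E (must start by day 31) depends on it, D must finish by day 31. Backing off its 8-day duration gives a latest start of day 23.
For A: C (must start by day 43, minus 2-day gap → day 41); D (must start by day 23, minus 2-day gap → day 21); E (must start by day 31, minus 2-day gap → day 29). The most restrictive is day 21; with an 11-day duration, A must start by day 10.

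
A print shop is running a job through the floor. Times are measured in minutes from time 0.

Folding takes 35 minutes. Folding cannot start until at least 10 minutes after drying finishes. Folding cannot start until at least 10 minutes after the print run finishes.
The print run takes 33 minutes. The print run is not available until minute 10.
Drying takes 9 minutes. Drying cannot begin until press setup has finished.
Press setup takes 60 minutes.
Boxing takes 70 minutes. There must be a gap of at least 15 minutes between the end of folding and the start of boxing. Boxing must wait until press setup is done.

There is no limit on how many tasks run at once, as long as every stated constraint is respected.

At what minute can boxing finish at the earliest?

199

After its own release at minute 10, the print run can start at minute 10 and finishes at minute 43.
Press setup can start immediately at minute 0; it finishes at minute 60.
Drying waits on press setup (finishes minute 60), so it starts at minute 60 and finishes at 60 + 9 = minute 69.
Folding cannot start until drying (finishes minute 69, plus 10-minute gap → minute 79); the print run (finishes minute 43, plus 10-minute gap → minute 53). The controlling bound is minute 79, so folding finishes at 79 + 35 = minute 114.
For boxing: folding (finishes minute 114, plus 15-minute gap → minute 129); press setup (finishes minute 60). Taking the maximum gives a start of minute 129, and it finishes at 129 + 70 = minute 199.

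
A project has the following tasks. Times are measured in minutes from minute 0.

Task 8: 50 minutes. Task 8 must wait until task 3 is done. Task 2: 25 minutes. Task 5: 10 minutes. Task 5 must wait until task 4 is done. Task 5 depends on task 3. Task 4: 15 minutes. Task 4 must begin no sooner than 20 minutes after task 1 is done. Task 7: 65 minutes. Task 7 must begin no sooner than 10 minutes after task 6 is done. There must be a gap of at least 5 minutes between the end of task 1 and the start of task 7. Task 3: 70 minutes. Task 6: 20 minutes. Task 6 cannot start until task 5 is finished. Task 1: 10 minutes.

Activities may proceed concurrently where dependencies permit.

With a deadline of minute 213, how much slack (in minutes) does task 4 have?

63

Nothing blocks task 1, so it runs from minute 0 to minute 10.
After task 1 (finishes minute 10, plus 20-minute gap → minute 30), task 4 can start at minute 30 and finishes at minute 45.

Working backward from the deadline:
To finish by minute 213, task 7 (duration 65) must start no later than minute 148.
Task 6 has to be done before task 7 (must start by minute 148, minus 10-minute gap → minute 138). That means finishing by minute 138, i.e. starting by 138 − 20 = minute 118.
Since task 6 (must start by minute 118) depends on it, task 5 must finish by minute 118. Backing off its 10-minute duration gives a latest start of minute 108.
Task 4 must finish before task 5 (must start by minute 108). With a 15-minute duration, task 4 must start by 108 − 15 = minute 93.
So task 4 can start as early as minute 30 and as late as minute 93, giving 93 − 30 = 63 minutes of slack.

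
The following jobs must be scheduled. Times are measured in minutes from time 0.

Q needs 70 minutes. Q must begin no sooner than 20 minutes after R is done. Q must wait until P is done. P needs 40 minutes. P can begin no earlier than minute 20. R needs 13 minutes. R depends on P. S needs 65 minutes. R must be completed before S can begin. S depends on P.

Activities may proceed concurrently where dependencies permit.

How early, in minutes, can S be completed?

P cannot begin until its own release at minute 20. It runs from minute 20 to 20 + 40 = minute 60.
R waits on P (finishes minute 60), so it starts at minute 60 and finishes at 60 + 13 = minute 73.
S has to wait for R (finishes minute 73); P (finishes minute 60). The latest of these is minute 73, so S runs minute 73 to 73 + 65 = minute 138.

138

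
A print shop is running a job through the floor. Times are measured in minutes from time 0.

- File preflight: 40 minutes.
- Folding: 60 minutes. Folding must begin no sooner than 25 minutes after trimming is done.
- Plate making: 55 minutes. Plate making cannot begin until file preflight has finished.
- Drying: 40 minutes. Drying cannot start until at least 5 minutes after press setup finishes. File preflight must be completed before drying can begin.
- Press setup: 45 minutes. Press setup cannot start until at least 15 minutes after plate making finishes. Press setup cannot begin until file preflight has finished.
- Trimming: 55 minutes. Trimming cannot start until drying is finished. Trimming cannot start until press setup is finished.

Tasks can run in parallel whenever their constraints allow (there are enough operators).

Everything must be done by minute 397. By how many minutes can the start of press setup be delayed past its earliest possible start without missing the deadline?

Nothing blocks file preflight, so it runs from minute 0 to minute 40.
After file preflight (finishes minute 40), plate making can start at minute 40 and finishes at minute 95.
Press setup needs all of plate making (finishes minute 95, plus 15-minute gap → minute 110); file preflight (finishes minute 40). That puts its earliest start at minute 110; it finishes at 110 + 45 = minute 155.

Working backward from the deadline:
Folding must finish by minute 397; it takes 60 minutes, so it must start by 397 − 60 = minute 337.
Since folding (must start by minute 337, minus 25-minute gap → minute 312) depends on it, trimming must finish by minute 312. Backing off its 55-minute duration gives a latest start of minute 257.
Drying must finish before trimming (must start by minute 257). With a 40-minute duration, drying must start by 257 − 40 = minute 217.
Press setup has several dependents: drying (must start by minute 217, minus 5-minute gap → minute 212); trimming (must start by minute 257). The earliest of those limits is minute 212, so press setup must start by 212 − 45 = minute 167.
So press setup can start as early as minute 110 and as late as minute 167, giving 167 − 110 = 57 minutes of slack.

57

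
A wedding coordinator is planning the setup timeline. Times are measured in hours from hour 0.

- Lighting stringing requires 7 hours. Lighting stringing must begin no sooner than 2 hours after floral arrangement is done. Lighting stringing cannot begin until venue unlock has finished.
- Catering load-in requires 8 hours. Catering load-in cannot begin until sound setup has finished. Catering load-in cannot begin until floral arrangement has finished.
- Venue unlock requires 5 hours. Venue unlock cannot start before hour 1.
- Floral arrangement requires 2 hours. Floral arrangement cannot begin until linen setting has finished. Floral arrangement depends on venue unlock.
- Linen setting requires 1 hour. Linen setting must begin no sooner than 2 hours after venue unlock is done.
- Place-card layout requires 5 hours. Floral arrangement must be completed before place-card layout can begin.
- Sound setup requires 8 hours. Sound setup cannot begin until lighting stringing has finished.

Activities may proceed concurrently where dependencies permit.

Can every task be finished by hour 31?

After its own release at hour 1, venue unlock can start at hour 1 and finishes at hour 6.
Linen setting cannot begin until venue unlock (finishes hour 6, plus 2-hour gap → hour 8). It runs from hour 8 to 8 + 1 = hour 9.
Floral arrangement has to wait for linen setting (finishes hour 9); venue unlock (finishes hour 6). The latest of these is hour 9, so floral arrangement runs hour 9 to 9 + 2 = hour 11.
Place-card layout cannot begin until floral arrangement (finishes hour 11). It runs from hour 11 to 11 + 5 = hour 16.
Lighting stringing has to wait for floral arrangement (finishes hour 11, plus 2-hour gap → hour 13); venue unlock (finishes hour 6). The latest of these is hour 13, so lighting stringing runs hour 13 to 13 + 7 = hour 20.
Sound setup cannot begin until lighting stringing (finishes hour 20). It runs from hour 20 to 20 + 8 = hour 28.
For catering load-in: sound setup (finishes hour 28); floral arrangement (finishes hour 11). Taking the maximum gives a start of hour 28, and it finishes at 28 + 8 = hour 36.
The earliest everything can be done is hour 36, which is after the deadline of 31, so it is not possible.

No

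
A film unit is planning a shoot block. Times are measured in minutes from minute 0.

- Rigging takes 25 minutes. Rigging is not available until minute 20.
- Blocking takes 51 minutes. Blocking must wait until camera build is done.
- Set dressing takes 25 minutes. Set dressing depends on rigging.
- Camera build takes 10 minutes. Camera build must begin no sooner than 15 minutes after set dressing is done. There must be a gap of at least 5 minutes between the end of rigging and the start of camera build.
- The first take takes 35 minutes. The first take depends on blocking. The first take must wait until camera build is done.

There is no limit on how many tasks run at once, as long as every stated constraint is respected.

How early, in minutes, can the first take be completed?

181

Rigging cannot begin until its own release at minute 20. It runs from minute 20 to 20 + 25 = minute 45.
Set dressing cannot begin until rigging (finishes minute 45). It runs from minute 45 to 45 + 25 = minute 70.
Camera build cannot start until set dressing (finishes minute 70, plus 15-minute gap → minute 85); rigging (finishes minute 45, plus 5-minute gap → minute 50). The controlling bound is minute 85, so camera build finishes at 85 + 10 = minute 95.
After camera build (finishes minute 95), blocking can start at minute 95 and finishes at minute 146.
The first take needs all of blocking (finishes minute 146); camera build (finishes minute 95). That puts its earliest start at minute 146; it finishes at 146 + 35 = minute 181.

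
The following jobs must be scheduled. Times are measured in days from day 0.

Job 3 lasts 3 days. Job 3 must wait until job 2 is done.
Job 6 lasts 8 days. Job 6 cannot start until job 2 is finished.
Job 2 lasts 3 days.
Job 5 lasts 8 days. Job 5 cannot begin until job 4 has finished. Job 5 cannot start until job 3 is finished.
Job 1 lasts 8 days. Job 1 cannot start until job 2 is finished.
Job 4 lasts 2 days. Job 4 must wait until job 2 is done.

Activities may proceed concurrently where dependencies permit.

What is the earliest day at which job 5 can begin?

6

Job 2 can start immediately at day 0; it finishes at day 3.
Job 4 cannot begin until job 2 (finishes day 3). It runs from day 3 to 3 + 2 = day 5.
After job 2 (finishes day 3), job 3 can start at day 3 and finishes at day 6.
Job 5 waits on job 4 (finishes day 5); job 3 (finishes day 6). The latest of these is day 6, which is the earliest job 5 can start.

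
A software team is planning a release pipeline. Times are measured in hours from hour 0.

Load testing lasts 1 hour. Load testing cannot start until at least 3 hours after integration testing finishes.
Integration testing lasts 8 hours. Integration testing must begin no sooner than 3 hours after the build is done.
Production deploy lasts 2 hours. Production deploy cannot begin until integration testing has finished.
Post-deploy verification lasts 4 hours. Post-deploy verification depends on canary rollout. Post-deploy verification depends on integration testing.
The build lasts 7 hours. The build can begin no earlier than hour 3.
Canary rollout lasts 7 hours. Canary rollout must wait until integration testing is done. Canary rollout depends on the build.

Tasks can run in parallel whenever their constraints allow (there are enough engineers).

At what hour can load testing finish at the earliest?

25

The build cannot begin until its own release at hour 3. It runs from hour 3 to 3 + 7 = hour 10.
After the build (finishes hour 10, plus 3-hour gap → hour 13), integration testing can start at hour 13 and finishes at hour 21.
Load testing cannot begin until integration testing (finishes hour 21, plus 3-hour gap → hour 24). It runs from hour 24 to 24 + 1 = hour 25.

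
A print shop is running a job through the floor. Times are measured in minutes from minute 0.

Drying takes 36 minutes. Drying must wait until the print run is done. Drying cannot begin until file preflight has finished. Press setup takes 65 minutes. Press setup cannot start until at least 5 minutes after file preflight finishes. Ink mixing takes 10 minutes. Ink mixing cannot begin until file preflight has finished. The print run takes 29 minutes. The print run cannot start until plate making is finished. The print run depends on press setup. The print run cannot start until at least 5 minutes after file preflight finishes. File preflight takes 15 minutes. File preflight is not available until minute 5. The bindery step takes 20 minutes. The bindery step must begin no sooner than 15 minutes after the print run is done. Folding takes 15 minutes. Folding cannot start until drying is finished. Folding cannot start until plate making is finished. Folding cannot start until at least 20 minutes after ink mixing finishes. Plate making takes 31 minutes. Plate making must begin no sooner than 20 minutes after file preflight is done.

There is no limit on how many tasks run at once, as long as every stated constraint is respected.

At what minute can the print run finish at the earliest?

File preflight cannot begin until its own release at minute 5. It runs from minute 5 to 5 + 15 = minute 20.
After file preflight (finishes minute 20, plus 5-minute gap → minute 25), press setup can start at minute 25 and finishes at minute 90.
Plate making waits on file preflight (finishes minute 20, plus 20-minute gap → minute 40), so it starts at minute 40 and finishes at 40 + 31 = minute 71.
The print run cannot start until plate making (finishes minute 71); press setup (finishes minute 90); file preflight (finishes minute 20, plus 5-minute gap → minute 25). The controlling bound is minute 90, so the print run finishes at 90 + 29 = minute 119.

119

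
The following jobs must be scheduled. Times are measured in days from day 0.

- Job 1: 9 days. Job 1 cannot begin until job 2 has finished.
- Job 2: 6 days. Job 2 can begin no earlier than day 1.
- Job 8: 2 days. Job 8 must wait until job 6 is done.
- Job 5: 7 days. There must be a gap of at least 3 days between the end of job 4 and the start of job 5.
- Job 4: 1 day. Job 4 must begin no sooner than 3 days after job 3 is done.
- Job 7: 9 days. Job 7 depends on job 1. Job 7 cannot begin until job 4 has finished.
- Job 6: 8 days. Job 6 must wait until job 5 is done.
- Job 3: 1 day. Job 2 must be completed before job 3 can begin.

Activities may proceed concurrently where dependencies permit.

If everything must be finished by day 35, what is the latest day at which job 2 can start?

4

Nothing follows job 7; the deadline of day 35 is its only limit. It must start by 35 − 9 = day 26.
Job 1 feeds into job 7 (must start by day 26); so job 1 must finish by day 26 and therefore start by day 17.
To finish by day 35, job 8 (duration 2) must start no later than day 33.
Job 6 must finish before job 8 (must start by day 33). With an 8-day duration, job 6 must start by 33 − 8 = day 25.
Job 5 has to be done before job 6 (must start by day 25). That means finishing by day 25, i.e. starting by 25 − 7 = day 18.
Job 4 must finish in time for job 5 (must start by day 18, minus 3-day gap → day 15); job 7 (must start by day 26). The tightest is day 15, so job 4 must start by 15 − 1 = day 14.
Job 3 must finish before job 4 (must start by day 14, minus 3-day gap → day 11). With a 1-day duration, job 3 must start by 11 − 1 = day 10.
Job 2 feeds job 1 (must start by day 17); job 3 (must start by day 10). Taking the minimum, job 2 must finish by day 10 and start by 10 − 6 = day 4.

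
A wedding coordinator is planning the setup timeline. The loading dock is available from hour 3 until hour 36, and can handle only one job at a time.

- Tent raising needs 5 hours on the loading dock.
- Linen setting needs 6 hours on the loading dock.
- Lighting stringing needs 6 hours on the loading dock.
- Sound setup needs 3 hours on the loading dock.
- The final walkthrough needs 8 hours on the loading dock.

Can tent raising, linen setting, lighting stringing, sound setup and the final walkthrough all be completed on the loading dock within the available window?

The loading dock window is 36 − 3 = 33 hours.
Running back to back, the jobs need 5 + 6 + 6 + 3 + 8 = 28 hours on the loading dock.
Since 28 ≤ 33, they fit within the window.

Yes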